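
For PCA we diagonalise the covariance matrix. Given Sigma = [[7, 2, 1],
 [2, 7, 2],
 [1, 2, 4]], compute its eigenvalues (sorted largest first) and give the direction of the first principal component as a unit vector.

Step 1 — characteristic polynomial p(λ) = det(λI - Sigma) = λ³ - tr·λ² + c_1·λ - det, where tr = trace, c_1 = sum of the principal 2×2 minors, det = det(Sigma):
  tr = 7 + 7 + 4 = 18,
  c_1 = (7·7 - (2)²) + (7·4 - (1)²) + (7·4 - (2)²) = 45 + 27 + 24 = 96,
  det = 7·(7·4 - (2)²) - (2)·((2)·4 - (2)·(1)) + (1)·((2)·(2) - 7·(1)) = 7·(24) - (2)·(6) + (1)·(-3) = 153.
  So p(λ) = λ³ - 18λ² + 96λ - 153.
Step 2 — look for an integer root (rational root theorem: any rational root is an integer divisor of 153). Testing λ = 3:
  p(3) = 27 - 162 + 288 - 153 = 0  ✓
  Dividing out (λ - 3): p(λ) = (λ - 3)(λ² - 15λ + 51).
Step 3 — remaining eigenvalues from the quadratic λ² - 15λ + 51 = 0:
  Δ = 15² - 4·51 = 225 - 204 = 21,  λ = (15 ± √21)/2 = (15 ± 4.5826)/2 ≈ 9.7913 or 5.2087.
  Sorted: λ_1 = 9.7913,  λ_2 = 5.2087,  λ_3 = 3  (check: sum = 18 = tr ✓).

Step 4 — unit eigenvector for λ_1 ≈ 9.7913: v spans the null space of (Sigma - λ_1 I), whose rows are
  r_1 = (-2.7913, 2, 1),  r_2 = (2, -2.7913, 2),  r_3 = (1, 2, -5.7913).
  v is orthogonal to every row, so take v ∝ r_1 × r_2 = ((2)·(2) - (1)·(-2.7913), (1)·(2) - (-2.7913)·(2), (-2.7913)·(-2.7913) - (2)·(2)) ≈ (6.7913, 7.5826, 3.7913).
  Let u = (6.7913, 7.5826, 3.7913).
  ||u|| = √((6.7913)² + (7.5826)² + (3.7913)²) = √(117.9909) ≈ 10.8624,  v_1 = u/||u|| ≈ (0.6252, 0.6981, 0.349) (||v_1|| = 1).

λ_1 = 9.7913,  λ_2 = 5.2087,  λ_3 = 3;  v_1 ≈ (0.6252, 0.6981, 0.349)


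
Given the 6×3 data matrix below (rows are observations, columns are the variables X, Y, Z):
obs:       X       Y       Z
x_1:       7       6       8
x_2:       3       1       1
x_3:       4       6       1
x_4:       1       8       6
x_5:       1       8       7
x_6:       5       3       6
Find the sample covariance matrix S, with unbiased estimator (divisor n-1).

Step 1 — column means:
  mean(X) = (7 + 3 + 4 + 1 + 1 + 5) / 6 = 21/6 = 3.5
  mean(Y) = (6 + 1 + 6 + 8 + 8 + 3) / 6 = 32/6 = 5.3333
  mean(Z) = (8 + 1 + 1 + 6 + 7 + 6) / 6 = 29/6 = 4.8333

Step 2 — sample covariance S[i,j] = (1/(n-1)) · Σ_k (x_{k,i} - mean_i) · (x_{k,j} - mean_j), with n-1 = 5.
  S[X,X] = ((3.5)·(3.5) + (-0.5)·(-0.5) + (0.5)·(0.5) + (-2.5)·(-2.5) + (-2.5)·(-2.5) + (1.5)·(1.5)) / 5 = 27.5/5 = 5.5
  S[X,Y] = ((3.5)·(0.6667) + (-0.5)·(-4.3333) + (0.5)·(0.6667) + (-2.5)·(2.6667) + (-2.5)·(2.6667) + (1.5)·(-2.3333)) / 5 = -12/5 = -2.4
  S[X,Z] = ((3.5)·(3.1667) + (-0.5)·(-3.8333) + (0.5)·(-3.8333) + (-2.5)·(1.1667) + (-2.5)·(2.1667) + (1.5)·(1.1667)) / 5 = 4.5/5 = 0.9
  S[Y,Y] = ((0.6667)·(0.6667) + (-4.3333)·(-4.3333) + (0.6667)·(0.6667) + (2.6667)·(2.6667) + (2.6667)·(2.6667) + (-2.3333)·(-2.3333)) / 5 = 39.3333/5 = 7.8667
  S[Y,Z] = ((0.6667)·(3.1667) + (-4.3333)·(-3.8333) + (0.6667)·(-3.8333) + (2.6667)·(1.1667) + (2.6667)·(2.1667) + (-2.3333)·(1.1667)) / 5 = 22.3333/5 = 4.4667
  S[Z,Z] = ((3.1667)·(3.1667) + (-3.8333)·(-3.8333) + (-3.8333)·(-3.8333) + (1.1667)·(1.1667) + (2.1667)·(2.1667) + (1.1667)·(1.1667)) / 5 = 46.8333/5 = 9.3667

S is symmetric (S[j,i] = S[i,j]). Assembling:

S = [[5.5, -2.4, 0.9],
 [-2.4, 7.8667, 4.4667],
 [0.9, 4.4667, 9.3667]]


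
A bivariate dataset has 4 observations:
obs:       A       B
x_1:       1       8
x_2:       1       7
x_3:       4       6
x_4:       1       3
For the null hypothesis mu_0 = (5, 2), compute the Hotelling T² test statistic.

Step 1 — sample mean vector:
  mean(A) = (1 + 1 + 4 + 1) / 4 = 7/4 = 1.75
  mean(B) = (8 + 7 + 6 + 3) / 4 = 24/4 = 6
  x̄ = (1.75, 6),  deviation x̄ - mu_0 = (1.75, 6) - (5, 2) = (-3.25, 4).

Step 2 — sample covariance matrix, S[i,j] = (1/(n-1)) · Σ_k (x_{k,i} - mean_i) · (x_{k,j} - mean_j), divisor n-1 = 3:
  S[A,A] = ((-0.75)·(-0.75) + (-0.75)·(-0.75) + (2.25)·(2.25) + (-0.75)·(-0.75)) / 3 = 6.75/3 = 2.25
  S[A,B] = ((-0.75)·(2) + (-0.75)·(1) + (2.25)·(0) + (-0.75)·(-3)) / 3 = 0/3 = 0
  S[B,B] = ((2)·(2) + (1)·(1) + (0)·(0) + (-3)·(-3)) / 3 = 14/3 = 4.6667
  S = [[2.25, 0],
 [0, 4.6667]].

Step 3 — invert S. det(S) = 2.25·4.6667 - (0)² = 10.5.
  S^{-1} = (1/det) · [[d, -b], [-b, a]] = [[0.4444, 0],
 [0, 0.2143]].

Step 4 — quadratic form (x̄ - mu_0)^T · S^{-1} · (x̄ - mu_0):
  S^{-1} · (x̄ - mu_0) = (-1.4444, 0.8571),
  (x̄ - mu_0)^T · [...] = (-3.25)·(-1.4444) + (4)·(0.8571) = 8.123.

Step 5 — scale by n: T² = 4 · 8.123 = 32.4921.

T² ≈ 32.4921


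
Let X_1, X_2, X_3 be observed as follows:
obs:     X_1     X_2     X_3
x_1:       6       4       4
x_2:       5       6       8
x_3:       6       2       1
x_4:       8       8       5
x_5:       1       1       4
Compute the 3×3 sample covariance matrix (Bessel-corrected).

Step 1 — column means:
  mean(X_1) = (6 + 5 + 6 + 8 + 1) / 5 = 26/5 = 5.2
  mean(X_2) = (4 + 6 + 2 + 8 + 1) / 5 = 21/5 = 4.2
  mean(X_3) = (4 + 8 + 1 + 5 + 4) / 5 = 22/5 = 4.4

Step 2 — sample covariance S[i,j] = (1/(n-1)) · Σ_k (x_{k,i} - mean_i) · (x_{k,j} - mean_j), with n-1 = 4.
  S[X_1,X_1] = ((0.8)·(0.8) + (-0.2)·(-0.2) + (0.8)·(0.8) + (2.8)·(2.8) + (-4.2)·(-4.2)) / 4 = 26.8/4 = 6.7
  S[X_1,X_2] = ((0.8)·(-0.2) + (-0.2)·(1.8) + (0.8)·(-2.2) + (2.8)·(3.8) + (-4.2)·(-3.2)) / 4 = 21.8/4 = 5.45
  S[X_1,X_3] = ((0.8)·(-0.4) + (-0.2)·(3.6) + (0.8)·(-3.4) + (2.8)·(0.6) + (-4.2)·(-0.4)) / 4 = -0.4/4 = -0.1
  S[X_2,X_2] = ((-0.2)·(-0.2) + (1.8)·(1.8) + (-2.2)·(-2.2) + (3.8)·(3.8) + (-3.2)·(-3.2)) / 4 = 32.8/4 = 8.2
  S[X_2,X_3] = ((-0.2)·(-0.4) + (1.8)·(3.6) + (-2.2)·(-3.4) + (3.8)·(0.6) + (-3.2)·(-0.4)) / 4 = 17.6/4 = 4.4
  S[X_3,X_3] = ((-0.4)·(-0.4) + (3.6)·(3.6) + (-3.4)·(-3.4) + (0.6)·(0.6) + (-0.4)·(-0.4)) / 4 = 25.2/4 = 6.3

S is symmetric (S[j,i] = S[i,j]). Assembling:

S = [[6.7, 5.45, -0.1],
 [5.45, 8.2, 4.4],
 [-0.1, 4.4, 6.3]]


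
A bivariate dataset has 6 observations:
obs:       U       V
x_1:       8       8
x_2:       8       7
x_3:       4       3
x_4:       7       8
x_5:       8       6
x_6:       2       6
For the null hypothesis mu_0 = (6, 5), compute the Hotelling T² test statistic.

Step 1 — sample mean vector:
  mean(U) = (8 + 8 + 4 + 7 + 8 + 2) / 6 = 37/6 = 6.1667
  mean(V) = (8 + 7 + 3 + 8 + 6 + 6) / 6 = 38/6 = 6.3333
  x̄ = (6.1667, 6.3333),  deviation x̄ - mu_0 = (6.1667, 6.3333) - (6, 5) = (0.1667, 1.3333).

Step 2 — sample covariance matrix, S[i,j] = (1/(n-1)) · Σ_k (x_{k,i} - mean_i) · (x_{k,j} - mean_j), divisor n-1 = 5:
  S[U,U] = ((1.8333)·(1.8333) + (1.8333)·(1.8333) + (-2.1667)·(-2.1667) + (0.8333)·(0.8333) + (1.8333)·(1.8333) + (-4.1667)·(-4.1667)) / 5 = 32.8333/5 = 6.5667
  S[U,V] = ((1.8333)·(1.6667) + (1.8333)·(0.6667) + (-2.1667)·(-3.3333) + (0.8333)·(1.6667) + (1.8333)·(-0.3333) + (-4.1667)·(-0.3333)) / 5 = 13.6667/5 = 2.7333
  S[V,V] = ((1.6667)·(1.6667) + (0.6667)·(0.6667) + (-3.3333)·(-3.3333) + (1.6667)·(1.6667) + (-0.3333)·(-0.3333) + (-0.3333)·(-0.3333)) / 5 = 17.3333/5 = 3.4667
  S = [[6.5667, 2.7333],
 [2.7333, 3.4667]].

Step 3 — invert S. det(S) = 6.5667·3.4667 - (2.7333)² = 15.2933.
  S^{-1} = (1/det) · [[d, -b], [-b, a]] = [[0.2267, -0.1787],
 [-0.1787, 0.4294]].

Step 4 — quadratic form (x̄ - mu_0)^T · S^{-1} · (x̄ - mu_0):
  S^{-1} · (x̄ - mu_0) = (-0.2005, 0.5427),
  (x̄ - mu_0)^T · [...] = (0.1667)·(-0.2005) + (1.3333)·(0.5427) = 0.6902.

Step 5 — scale by n: T² = 6 · 0.6902 = 4.1412.

T² ≈ 4.1412


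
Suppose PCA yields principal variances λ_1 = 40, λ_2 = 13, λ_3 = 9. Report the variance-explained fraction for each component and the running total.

Step 1 — total variance = trace(Sigma) = Σ λ_i = 40 + 13 + 9 = 62.

Step 2 — fraction explained by component i = λ_i / Σ λ:
  PC1: 40/62 = 0.6452
  PC2: 13/62 = 0.2097
  PC3: 9/62 = 0.1452

Step 3 — cumulative fraction after k components = (λ_1 + ... + λ_k) / Σ λ:
  k = 1: 40/62 = 0.6452
  k = 2: (40 + 13)/62 = 53/62 = 0.8548
  k = 3: (40 + 13 + 9)/62 = 62/62 = 1

Summary (fraction, with percent):

explained: PC1 0.6452 (64.52%), PC2 0.2097 (20.97%), PC3 0.1452 (14.52%);  cumulative: 0.6452, 0.8548, 1


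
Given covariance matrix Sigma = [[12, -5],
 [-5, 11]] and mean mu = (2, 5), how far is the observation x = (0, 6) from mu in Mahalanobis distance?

Step 1 — centre the observation: (x - mu) = (-2, 1).

Step 2 — invert Sigma. det(Sigma) = 12·11 - (-5)² = 107.
  Sigma^{-1} = (1/det) · [[d, -b], [-b, a]] = [[0.1028, 0.0467],
 [0.0467, 0.1121]].

Step 3 — form the quadratic (x - mu)^T · Sigma^{-1} · (x - mu):
  Sigma^{-1} · (x - mu) = (-0.1589, 0.0187).
  (x - mu)^T · [Sigma^{-1} · (x - mu)] = (-2)·(-0.1589) + (1)·(0.0187) = 0.3364.

Step 4 — take square root: d = √(0.3364) ≈ 0.58.

d(x, mu) = √(0.3364) ≈ 0.58


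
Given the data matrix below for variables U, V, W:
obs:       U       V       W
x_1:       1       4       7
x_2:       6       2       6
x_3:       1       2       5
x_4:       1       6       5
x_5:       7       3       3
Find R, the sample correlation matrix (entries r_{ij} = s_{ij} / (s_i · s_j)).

Step 1 — column means:
  mean(U) = (1 + 6 + 1 + 1 + 7) / 5 = 16/5 = 3.2
  mean(V) = (4 + 2 + 2 + 6 + 3) / 5 = 17/5 = 3.4
  mean(W) = (7 + 6 + 5 + 5 + 3) / 5 = 26/5 = 5.2

Step 2 — sample variances and covariances s[i,j] = (1/(n-1)) · Σ_k (x_{k,i} - mean_i) · (x_{k,j} - mean_j), with n-1 = 4:
  s[U,U] = ((-2.2)·(-2.2) + (2.8)·(2.8) + (-2.2)·(-2.2) + (-2.2)·(-2.2) + (3.8)·(3.8)) / 4 = 36.8/4 = 9.2
  s[U,V] = ((-2.2)·(0.6) + (2.8)·(-1.4) + (-2.2)·(-1.4) + (-2.2)·(2.6) + (3.8)·(-0.4)) / 4 = -9.4/4 = -2.35
  s[U,W] = ((-2.2)·(1.8) + (2.8)·(0.8) + (-2.2)·(-0.2) + (-2.2)·(-0.2) + (3.8)·(-2.2)) / 4 = -9.2/4 = -2.3
  s[V,V] = ((0.6)·(0.6) + (-1.4)·(-1.4) + (-1.4)·(-1.4) + (2.6)·(2.6) + (-0.4)·(-0.4)) / 4 = 11.2/4 = 2.8
  s[V,W] = ((0.6)·(1.8) + (-1.4)·(0.8) + (-1.4)·(-0.2) + (2.6)·(-0.2) + (-0.4)·(-2.2)) / 4 = 0.6/4 = 0.15
  s[W,W] = ((1.8)·(1.8) + (0.8)·(0.8) + (-0.2)·(-0.2) + (-0.2)·(-0.2) + (-2.2)·(-2.2)) / 4 = 8.8/4 = 2.2
  Sample standard deviations s_i = √(s[i,i]):
  s(U) = √(9.2) = 3.0332
  s(V) = √(2.8) = 1.6733
  s(W) = √(2.2) = 1.4832

Step 3 — r_{ij} = s_{ij} / (s_i · s_j):
  r[U,U] = 1 (diagonal).
  r[U,V] = -2.35 / (3.0332 · 1.6733) = -2.35 / 5.0754 = -0.463
  r[U,W] = -2.3 / (3.0332 · 1.4832) = -2.3 / 4.4989 = -0.5112
  r[V,V] = 1 (diagonal).
  r[V,W] = 0.15 / (1.6733 · 1.4832) = 0.15 / 2.4819 = 0.0604
  r[W,W] = 1 (diagonal).

R is symmetric with unit diagonal. Assembling:

R = [[1, -0.463, -0.5112],
 [-0.463, 1, 0.0604],
 [-0.5112, 0.0604, 1]]


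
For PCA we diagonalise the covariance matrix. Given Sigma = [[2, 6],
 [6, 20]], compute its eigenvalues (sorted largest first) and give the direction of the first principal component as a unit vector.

Step 1 — characteristic polynomial of 2×2 Sigma:
  det(Sigma - λI) = λ² - trace · λ + det = 0.
  trace = 2 + 20 = 22, det = 2·20 - (6)² = 4.
Step 2 — discriminant:
  Δ = trace² - 4·det = 484 - 16 = 468.
Step 3 — eigenvalues:
  λ = (trace ± √Δ)/2 = (22 ± 21.6333)/2,
  λ_1 = 21.8167,  λ_2 = 0.1833.

Step 4 — unit eigenvector for λ_1: solve (Sigma - λ_1 I)v = 0. First row:
  (2 - 21.8167)·v_x + (6)·v_y = 0, i.e. (-19.8167)·v_x + (6)·v_y = 0,
  so v ∝ (b, λ_1 - a) = (6, 19.8167) = u.
  ||u|| = √((6)² + (19.8167)²) = √(428.6998) ≈ 20.7051,
  v_1 = u/||u|| ≈ (0.2898, 0.9571) (||v_1|| = 1).

λ_1 = 21.8167,  λ_2 = 0.1833;  v_1 ≈ (0.2898, 0.9571)


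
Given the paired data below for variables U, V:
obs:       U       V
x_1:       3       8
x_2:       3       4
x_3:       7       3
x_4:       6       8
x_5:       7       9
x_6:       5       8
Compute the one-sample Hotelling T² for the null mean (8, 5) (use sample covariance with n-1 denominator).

Step 1 — sample mean vector:
  mean(U) = (3 + 3 + 7 + 6 + 7 + 5) / 6 = 31/6 = 5.1667
  mean(V) = (8 + 4 + 3 + 8 + 9 + 8) / 6 = 40/6 = 6.6667
  x̄ = (5.1667, 6.6667),  deviation x̄ - mu_0 = (5.1667, 6.6667) - (8, 5) = (-2.8333, 1.6667).

Step 2 — sample covariance matrix, S[i,j] = (1/(n-1)) · Σ_k (x_{k,i} - mean_i) · (x_{k,j} - mean_j), divisor n-1 = 5:
  S[U,U] = ((-2.1667)·(-2.1667) + (-2.1667)·(-2.1667) + (1.8333)·(1.8333) + (0.8333)·(0.8333) + (1.8333)·(1.8333) + (-0.1667)·(-0.1667)) / 5 = 16.8333/5 = 3.3667
  S[U,V] = ((-2.1667)·(1.3333) + (-2.1667)·(-2.6667) + (1.8333)·(-3.6667) + (0.8333)·(1.3333) + (1.8333)·(2.3333) + (-0.1667)·(1.3333)) / 5 = 1.3333/5 = 0.2667
  S[V,V] = ((1.3333)·(1.3333) + (-2.6667)·(-2.6667) + (-3.6667)·(-3.6667) + (1.3333)·(1.3333) + (2.3333)·(2.3333) + (1.3333)·(1.3333)) / 5 = 31.3333/5 = 6.2667
  S = [[3.3667, 0.2667],
 [0.2667, 6.2667]].

Step 3 — invert S. det(S) = 3.3667·6.2667 - (0.2667)² = 21.0267.
  S^{-1} = (1/det) · [[d, -b], [-b, a]] = [[0.298, -0.0127],
 [-0.0127, 0.1601]].

Step 4 — quadratic form (x̄ - mu_0)^T · S^{-1} · (x̄ - mu_0):
  S^{-1} · (x̄ - mu_0) = (-0.8656, 0.3028),
  (x̄ - mu_0)^T · [...] = (-2.8333)·(-0.8656) + (1.6667)·(0.3028) = 2.9571.

Step 5 — scale by n: T² = 6 · 2.9571 = 17.7425.

T² ≈ 17.7425


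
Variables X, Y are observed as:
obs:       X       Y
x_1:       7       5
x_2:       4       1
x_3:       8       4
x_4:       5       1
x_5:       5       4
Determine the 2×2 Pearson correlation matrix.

Step 1 — column means:
  mean(X) = (7 + 4 + 8 + 5 + 5) / 5 = 29/5 = 5.8
  mean(Y) = (5 + 1 + 4 + 1 + 4) / 5 = 15/5 = 3

Step 2 — sample variances and covariances s[i,j] = (1/(n-1)) · Σ_k (x_{k,i} - mean_i) · (x_{k,j} - mean_j), with n-1 = 4:
  s[X,X] = ((1.2)·(1.2) + (-1.8)·(-1.8) + (2.2)·(2.2) + (-0.8)·(-0.8) + (-0.8)·(-0.8)) / 4 = 10.8/4 = 2.7
  s[X,Y] = ((1.2)·(2) + (-1.8)·(-2) + (2.2)·(1) + (-0.8)·(-2) + (-0.8)·(1)) / 4 = 9/4 = 2.25
  s[Y,Y] = ((2)·(2) + (-2)·(-2) + (1)·(1) + (-2)·(-2) + (1)·(1)) / 4 = 14/4 = 3.5
  Sample standard deviations s_i = √(s[i,i]):
  s(X) = √(2.7) = 1.6432
  s(Y) = √(3.5) = 1.8708

Step 3 — r_{ij} = s_{ij} / (s_i · s_j):
  r[X,X] = 1 (diagonal).
  r[X,Y] = 2.25 / (1.6432 · 1.8708) = 2.25 / 3.0741 = 0.7319
  r[Y,Y] = 1 (diagonal).

R is symmetric with unit diagonal. Assembling:

R = [[1, 0.7319],
 [0.7319, 1]]


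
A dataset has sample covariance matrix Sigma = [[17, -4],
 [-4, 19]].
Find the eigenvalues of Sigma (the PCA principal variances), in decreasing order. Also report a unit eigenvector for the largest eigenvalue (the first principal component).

Step 1 — characteristic polynomial of 2×2 Sigma:
  det(Sigma - λI) = λ² - trace · λ + det = 0.
  trace = 17 + 19 = 36, det = 17·19 - (-4)² = 307.
Step 2 — discriminant:
  Δ = trace² - 4·det = 1296 - 1228 = 68.
Step 3 — eigenvalues:
  λ = (trace ± √Δ)/2 = (36 ± 8.2462)/2,
  λ_1 = 22.1231,  λ_2 = 13.8769.

Step 4 — unit eigenvector for λ_1: solve (Sigma - λ_1 I)v = 0. First row:
  (17 - 22.1231)·v_x + (-4)·v_y = 0, i.e. (-5.1231)·v_x + (-4)·v_y = 0,
  so v ∝ (b, λ_1 - a) = (-4, 5.1231); multiply by -1 so the first entry is positive: u = (4, -5.1231).
  ||u|| = √((4)² + (-5.1231)²) = √(42.2462) ≈ 6.4997,
  v_1 = u/||u|| ≈ (0.6154, -0.7882) (||v_1|| = 1).

λ_1 = 22.1231,  λ_2 = 13.8769;  v_1 ≈ (0.6154, -0.7882)


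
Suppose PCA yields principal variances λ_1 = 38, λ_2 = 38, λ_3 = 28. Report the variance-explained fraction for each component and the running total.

Step 1 — total variance = trace(Sigma) = Σ λ_i = 38 + 38 + 28 = 104.

Step 2 — fraction explained by component i = λ_i / Σ λ:
  PC1: 38/104 = 0.3654
  PC2: 38/104 = 0.3654
  PC3: 28/104 = 0.2692

Step 3 — cumulative fraction after k components = (λ_1 + ... + λ_k) / Σ λ:
  k = 1: 38/104 = 0.3654
  k = 2: (38 + 38)/104 = 76/104 = 0.7308
  k = 3: (38 + 38 + 28)/104 = 104/104 = 1

Summary (fraction, with percent):

explained: PC1 0.3654 (36.54%), PC2 0.3654 (36.54%), PC3 0.2692 (26.92%);  cumulative: 0.3654, 0.7308, 1


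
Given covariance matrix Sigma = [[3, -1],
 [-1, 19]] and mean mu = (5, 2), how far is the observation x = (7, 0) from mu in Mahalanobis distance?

Step 1 — centre the observation: (x - mu) = (2, -2).

Step 2 — invert Sigma. det(Sigma) = 3·19 - (-1)² = 56.
  Sigma^{-1} = (1/det) · [[d, -b], [-b, a]] = [[0.3393, 0.0179],
 [0.0179, 0.0536]].

Step 3 — form the quadratic (x - mu)^T · Sigma^{-1} · (x - mu):
  Sigma^{-1} · (x - mu) = (0.6429, -0.0714).
  (x - mu)^T · [Sigma^{-1} · (x - mu)] = (2)·(0.6429) + (-2)·(-0.0714) = 1.4286.

Step 4 — take square root: d = √(1.4286) ≈ 1.1952.

d(x, mu) = √(1.4286) ≈ 1.1952


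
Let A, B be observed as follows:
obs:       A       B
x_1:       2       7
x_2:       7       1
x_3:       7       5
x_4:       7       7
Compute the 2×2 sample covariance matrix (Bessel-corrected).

Step 1 — column means:
  mean(A) = (2 + 7 + 7 + 7) / 4 = 23/4 = 5.75
  mean(B) = (7 + 1 + 5 + 7) / 4 = 20/4 = 5

Step 2 — sample covariance S[i,j] = (1/(n-1)) · Σ_k (x_{k,i} - mean_i) · (x_{k,j} - mean_j), with n-1 = 3.
  S[A,A] = ((-3.75)·(-3.75) + (1.25)·(1.25) + (1.25)·(1.25) + (1.25)·(1.25)) / 3 = 18.75/3 = 6.25
  S[A,B] = ((-3.75)·(2) + (1.25)·(-4) + (1.25)·(0) + (1.25)·(2)) / 3 = -10/3 = -3.3333
  S[B,B] = ((2)·(2) + (-4)·(-4) + (0)·(0) + (2)·(2)) / 3 = 24/3 = 8

S is symmetric (S[j,i] = S[i,j]). Assembling:

S = [[6.25, -3.3333],
 [-3.3333, 8]]


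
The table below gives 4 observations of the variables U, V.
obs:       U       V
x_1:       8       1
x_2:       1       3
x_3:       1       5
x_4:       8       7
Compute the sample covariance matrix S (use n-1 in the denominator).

Step 1 — column means:
  mean(U) = (8 + 1 + 1 + 8) / 4 = 18/4 = 4.5
  mean(V) = (1 + 3 + 5 + 7) / 4 = 16/4 = 4

Step 2 — sample covariance S[i,j] = (1/(n-1)) · Σ_k (x_{k,i} - mean_i) · (x_{k,j} - mean_j), with n-1 = 3.
  S[U,U] = ((3.5)·(3.5) + (-3.5)·(-3.5) + (-3.5)·(-3.5) + (3.5)·(3.5)) / 3 = 49/3 = 16.3333
  S[U,V] = ((3.5)·(-3) + (-3.5)·(-1) + (-3.5)·(1) + (3.5)·(3)) / 3 = 0/3 = 0
  S[V,V] = ((-3)·(-3) + (-1)·(-1) + (1)·(1) + (3)·(3)) / 3 = 20/3 = 6.6667

S is symmetric (S[j,i] = S[i,j]). Assembling:

S = [[16.3333, 0],
 [0, 6.6667]]


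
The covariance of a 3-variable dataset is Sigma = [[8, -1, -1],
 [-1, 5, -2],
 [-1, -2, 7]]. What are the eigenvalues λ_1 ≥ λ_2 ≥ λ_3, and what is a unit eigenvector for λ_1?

Step 1 — characteristic polynomial p(λ) = det(λI - Sigma) = λ³ - tr·λ² + c_1·λ - det, where tr = trace, c_1 = sum of the principal 2×2 minors, det = det(Sigma):
  tr = 8 + 5 + 7 = 20,
  c_1 = (8·5 - (-1)²) + (8·7 - (-1)²) + (5·7 - (-2)²) = 39 + 55 + 31 = 125,
  det = 8·(5·7 - (-2)²) - (-1)·((-1)·7 - (-2)·(-1)) + (-1)·((-1)·(-2) - 5·(-1)) = 8·(31) - (-1)·(-9) + (-1)·(7) = 232.
  So p(λ) = λ³ - 20λ² + 125λ - 232.
Step 2 — look for an integer root (rational root theorem: any rational root is an integer divisor of 232). Testing λ = 8:
  p(8) = 512 - 1280 + 1000 - 232 = 0  ✓
  Dividing out (λ - 8): p(λ) = (λ - 8)(λ² - 12λ + 29).
Step 3 — remaining eigenvalues from the quadratic λ² - 12λ + 29 = 0:
  Δ = 12² - 4·29 = 144 - 116 = 28,  λ = (12 ± √28)/2 = (12 ± 5.2915)/2 ≈ 8.6458 or 3.3542.
  Sorted: λ_1 = 8.6458,  λ_2 = 8,  λ_3 = 3.3542  (check: sum = 20 = tr ✓).

Step 4 — unit eigenvector for λ_1 ≈ 8.6458: v spans the null space of (Sigma - λ_1 I), whose rows are
  r_1 = (-0.6458, -1, -1),  r_2 = (-1, -3.6458, -2),  r_3 = (-1, -2, -1.6458).
  v is orthogonal to every row, so take v ∝ r_1 × r_2 = ((-1)·(-2) - (-1)·(-3.6458), (-1)·(-1) - (-0.6458)·(-2), (-0.6458)·(-3.6458) - (-1)·(-1)) ≈ (-1.6458, -0.2915, 1.3542).
  Rescale (multiply by -1 so the first nonzero entry is positive): u = (1.6458, 0.2915, -1.3542).
  ||u|| = √((1.6458)² + (0.2915)² + (-1.3542)²) = √(4.6275) ≈ 2.1512,  v_1 = u/||u|| ≈ (0.7651, 0.1355, -0.6295) (||v_1|| = 1).

λ_1 = 8.6458,  λ_2 = 8,  λ_3 = 3.3542;  v_1 ≈ (0.7651, 0.1355, -0.6295)


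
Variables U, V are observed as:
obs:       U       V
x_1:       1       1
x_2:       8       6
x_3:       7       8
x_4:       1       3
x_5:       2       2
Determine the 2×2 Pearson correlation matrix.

Step 1 — column means:
  mean(U) = (1 + 8 + 7 + 1 + 2) / 5 = 19/5 = 3.8
  mean(V) = (1 + 6 + 8 + 3 + 2) / 5 = 20/5 = 4

Step 2 — sample variances and covariances s[i,j] = (1/(n-1)) · Σ_k (x_{k,i} - mean_i) · (x_{k,j} - mean_j), with n-1 = 4:
  s[U,U] = ((-2.8)·(-2.8) + (4.2)·(4.2) + (3.2)·(3.2) + (-2.8)·(-2.8) + (-1.8)·(-1.8)) / 4 = 46.8/4 = 11.7
  s[U,V] = ((-2.8)·(-3) + (4.2)·(2) + (3.2)·(4) + (-2.8)·(-1) + (-1.8)·(-2)) / 4 = 36/4 = 9
  s[V,V] = ((-3)·(-3) + (2)·(2) + (4)·(4) + (-1)·(-1) + (-2)·(-2)) / 4 = 34/4 = 8.5
  Sample standard deviations s_i = √(s[i,i]):
  s(U) = √(11.7) = 3.4205
  s(V) = √(8.5) = 2.9155

Step 3 — r_{ij} = s_{ij} / (s_i · s_j):
  r[U,U] = 1 (diagonal).
  r[U,V] = 9 / (3.4205 · 2.9155) = 9 / 9.9725 = 0.9025
  r[V,V] = 1 (diagonal).

R is symmetric with unit diagonal. Assembling:

R = [[1, 0.9025],
 [0.9025, 1]]


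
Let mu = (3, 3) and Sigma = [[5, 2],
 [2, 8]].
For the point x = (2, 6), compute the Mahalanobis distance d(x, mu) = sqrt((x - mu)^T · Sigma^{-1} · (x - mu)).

Step 1 — centre the observation: (x - mu) = (-1, 3).

Step 2 — invert Sigma. det(Sigma) = 5·8 - (2)² = 36.
  Sigma^{-1} = (1/det) · [[d, -b], [-b, a]] = [[0.2222, -0.0556],
 [-0.0556, 0.1389]].

Step 3 — form the quadratic (x - mu)^T · Sigma^{-1} · (x - mu):
  Sigma^{-1} · (x - mu) = (-0.3889, 0.4722).
  (x - mu)^T · [Sigma^{-1} · (x - mu)] = (-1)·(-0.3889) + (3)·(0.4722) = 1.8056.

Step 4 — take square root: d = √(1.8056) ≈ 1.3437.

d(x, mu) = √(1.8056) ≈ 1.3437


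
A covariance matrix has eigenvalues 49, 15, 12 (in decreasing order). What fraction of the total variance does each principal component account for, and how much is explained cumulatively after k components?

Step 1 — total variance = trace(Sigma) = Σ λ_i = 49 + 15 + 12 = 76.

Step 2 — fraction explained by component i = λ_i / Σ λ:
  PC1: 49/76 = 0.6447
  PC2: 15/76 = 0.1974
  PC3: 12/76 = 0.1579

Step 3 — cumulative fraction after k components = (λ_1 + ... + λ_k) / Σ λ:
  k = 1: 49/76 = 0.6447
  k = 2: (49 + 15)/76 = 64/76 = 0.8421
  k = 3: (49 + 15 + 12)/76 = 76/76 = 1

Summary (fraction, with percent):

explained: PC1 0.6447 (64.47%), PC2 0.1974 (19.74%), PC3 0.1579 (15.79%);  cumulative: 0.6447, 0.8421, 1


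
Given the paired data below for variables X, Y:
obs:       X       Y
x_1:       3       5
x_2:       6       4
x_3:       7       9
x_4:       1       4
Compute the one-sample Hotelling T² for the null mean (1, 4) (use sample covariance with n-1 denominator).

Step 1 — sample mean vector:
  mean(X) = (3 + 6 + 7 + 1) / 4 = 17/4 = 4.25
  mean(Y) = (5 + 4 + 9 + 4) / 4 = 22/4 = 5.5
  x̄ = (4.25, 5.5),  deviation x̄ - mu_0 = (4.25, 5.5) - (1, 4) = (3.25, 1.5).

Step 2 — sample covariance matrix, S[i,j] = (1/(n-1)) · Σ_k (x_{k,i} - mean_i) · (x_{k,j} - mean_j), divisor n-1 = 3:
  S[X,X] = ((-1.25)·(-1.25) + (1.75)·(1.75) + (2.75)·(2.75) + (-3.25)·(-3.25)) / 3 = 22.75/3 = 7.5833
  S[X,Y] = ((-1.25)·(-0.5) + (1.75)·(-1.5) + (2.75)·(3.5) + (-3.25)·(-1.5)) / 3 = 12.5/3 = 4.1667
  S[Y,Y] = ((-0.5)·(-0.5) + (-1.5)·(-1.5) + (3.5)·(3.5) + (-1.5)·(-1.5)) / 3 = 17/3 = 5.6667
  S = [[7.5833, 4.1667],
 [4.1667, 5.6667]].

Step 3 — invert S. det(S) = 7.5833·5.6667 - (4.1667)² = 25.6111.
  S^{-1} = (1/det) · [[d, -b], [-b, a]] = [[0.2213, -0.1627],
 [-0.1627, 0.2961]].

Step 4 — quadratic form (x̄ - mu_0)^T · S^{-1} · (x̄ - mu_0):
  S^{-1} · (x̄ - mu_0) = (0.4751, -0.0846),
  (x̄ - mu_0)^T · [...] = (3.25)·(0.4751) + (1.5)·(-0.0846) = 1.417.

Step 5 — scale by n: T² = 4 · 1.417 = 5.6681.

T² ≈ 5.6681


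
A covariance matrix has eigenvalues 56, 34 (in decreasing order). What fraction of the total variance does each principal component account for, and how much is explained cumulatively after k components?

Step 1 — total variance = trace(Sigma) = Σ λ_i = 56 + 34 = 90.

Step 2 — fraction explained by component i = λ_i / Σ λ:
  PC1: 56/90 = 0.6222
  PC2: 34/90 = 0.3778

Step 3 — cumulative fraction after k components = (λ_1 + ... + λ_k) / Σ λ:
  k = 1: 56/90 = 0.6222
  k = 2: (56 + 34)/90 = 90/90 = 1

Summary (fraction, with percent):

explained: PC1 0.6222 (62.22%), PC2 0.3778 (37.78%);  cumulative: 0.6222, 1


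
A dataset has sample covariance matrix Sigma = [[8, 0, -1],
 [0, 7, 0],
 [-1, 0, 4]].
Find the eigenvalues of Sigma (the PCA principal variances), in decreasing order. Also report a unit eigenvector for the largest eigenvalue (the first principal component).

Step 1 — characteristic polynomial p(λ) = det(λI - Sigma) = λ³ - tr·λ² + c_1·λ - det, where tr = trace, c_1 = sum of the principal 2×2 minors, det = det(Sigma):
  tr = 8 + 7 + 4 = 19,
  c_1 = (8·7 - (0)²) + (8·4 - (-1)²) + (7·4 - (0)²) = 56 + 31 + 28 = 115,
  det = 8·(7·4 - (0)²) - (0)·((0)·4 - (0)·(-1)) + (-1)·((0)·(0) - 7·(-1)) = 8·(28) - (0)·(0) + (-1)·(7) = 217.
  So p(λ) = λ³ - 19λ² + 115λ - 217.
Step 2 — look for an integer root (rational root theorem: any rational root is an integer divisor of 217). Testing λ = 7:
  p(7) = 343 - 931 + 805 - 217 = 0  ✓
  Dividing out (λ - 7): p(λ) = (λ - 7)(λ² - 12λ + 31).
Step 3 — remaining eigenvalues from the quadratic λ² - 12λ + 31 = 0:
  Δ = 12² - 4·31 = 144 - 124 = 20,  λ = (12 ± √20)/2 = (12 ± 4.4721)/2 ≈ 8.2361 or 3.7639.
  Sorted: λ_1 = 8.2361,  λ_2 = 7,  λ_3 = 3.7639  (check: sum = 19 = tr ✓).

Step 4 — unit eigenvector for λ_1 ≈ 8.2361: v spans the null space of (Sigma - λ_1 I), whose rows are
  r_1 = (-0.2361, 0, -1),  r_2 = (0, -1.2361, 0),  r_3 = (-1, 0, -4.2361).
  v is orthogonal to every row, so take v ∝ r_1 × r_2 = ((0)·(0) - (-1)·(-1.2361), (-1)·(0) - (-0.2361)·(0), (-0.2361)·(-1.2361) - (0)·(0)) ≈ (-1.2361, 0, 0.2918).
  Rescale (multiply by -1 so the first nonzero entry is positive): u = (1.2361, 0, -0.2918).
  ||u|| = √((1.2361)² + (0)² + (-0.2918)²) = √(1.613) ≈ 1.27,  v_1 = u/||u|| ≈ (0.9732, 0, -0.2298) (||v_1|| = 1).

λ_1 = 8.2361,  λ_2 = 7,  λ_3 = 3.7639;  v_1 ≈ (0.9732, 0, -0.2298)


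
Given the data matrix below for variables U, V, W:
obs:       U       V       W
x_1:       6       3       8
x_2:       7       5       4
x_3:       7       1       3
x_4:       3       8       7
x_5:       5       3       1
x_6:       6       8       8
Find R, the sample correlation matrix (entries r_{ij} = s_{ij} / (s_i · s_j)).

Step 1 — column means:
  mean(U) = (6 + 7 + 7 + 3 + 5 + 6) / 6 = 34/6 = 5.6667
  mean(V) = (3 + 5 + 1 + 8 + 3 + 8) / 6 = 28/6 = 4.6667
  mean(W) = (8 + 4 + 3 + 7 + 1 + 8) / 6 = 31/6 = 5.1667

Step 2 — sample variances and covariances s[i,j] = (1/(n-1)) · Σ_k (x_{k,i} - mean_i) · (x_{k,j} - mean_j), with n-1 = 5:
  s[U,U] = ((0.3333)·(0.3333) + (1.3333)·(1.3333) + (1.3333)·(1.3333) + (-2.6667)·(-2.6667) + (-0.6667)·(-0.6667) + (0.3333)·(0.3333)) / 5 = 11.3333/5 = 2.2667
  s[U,V] = ((0.3333)·(-1.6667) + (1.3333)·(0.3333) + (1.3333)·(-3.6667) + (-2.6667)·(3.3333) + (-0.6667)·(-1.6667) + (0.3333)·(3.3333)) / 5 = -11.6667/5 = -2.3333
  s[U,W] = ((0.3333)·(2.8333) + (1.3333)·(-1.1667) + (1.3333)·(-2.1667) + (-2.6667)·(1.8333) + (-0.6667)·(-4.1667) + (0.3333)·(2.8333)) / 5 = -4.6667/5 = -0.9333
  s[V,V] = ((-1.6667)·(-1.6667) + (0.3333)·(0.3333) + (-3.6667)·(-3.6667) + (3.3333)·(3.3333) + (-1.6667)·(-1.6667) + (3.3333)·(3.3333)) / 5 = 41.3333/5 = 8.2667
  s[V,W] = ((-1.6667)·(2.8333) + (0.3333)·(-1.1667) + (-3.6667)·(-2.1667) + (3.3333)·(1.8333) + (-1.6667)·(-4.1667) + (3.3333)·(2.8333)) / 5 = 25.3333/5 = 5.0667
  s[W,W] = ((2.8333)·(2.8333) + (-1.1667)·(-1.1667) + (-2.1667)·(-2.1667) + (1.8333)·(1.8333) + (-4.1667)·(-4.1667) + (2.8333)·(2.8333)) / 5 = 42.8333/5 = 8.5667
  Sample standard deviations s_i = √(s[i,i]):
  s(U) = √(2.2667) = 1.5055
  s(V) = √(8.2667) = 2.8752
  s(W) = √(8.5667) = 2.9269

Step 3 — r_{ij} = s_{ij} / (s_i · s_j):
  r[U,U] = 1 (diagonal).
  r[U,V] = -2.3333 / (1.5055 · 2.8752) = -2.3333 / 4.3287 = -0.539
  r[U,W] = -0.9333 / (1.5055 · 2.9269) = -0.9333 / 4.4066 = -0.2118
  r[V,V] = 1 (diagonal).
  r[V,W] = 5.0667 / (2.8752 · 2.9269) = 5.0667 / 8.4153 = 0.6021
  r[W,W] = 1 (diagonal).

R is symmetric with unit diagonal. Assembling:

R = [[1, -0.539, -0.2118],
 [-0.539, 1, 0.6021],
 [-0.2118, 0.6021, 1]]


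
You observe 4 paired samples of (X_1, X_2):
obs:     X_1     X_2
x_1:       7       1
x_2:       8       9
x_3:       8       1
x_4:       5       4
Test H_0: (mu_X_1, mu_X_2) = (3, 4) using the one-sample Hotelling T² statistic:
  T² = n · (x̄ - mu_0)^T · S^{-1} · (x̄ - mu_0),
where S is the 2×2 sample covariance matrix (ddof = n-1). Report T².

Step 1 — sample mean vector:
  mean(X_1) = (7 + 8 + 8 + 5) / 4 = 28/4 = 7
  mean(X_2) = (1 + 9 + 1 + 4) / 4 = 15/4 = 3.75
  x̄ = (7, 3.75),  deviation x̄ - mu_0 = (7, 3.75) - (3, 4) = (4, -0.25).

Step 2 — sample covariance matrix, S[i,j] = (1/(n-1)) · Σ_k (x_{k,i} - mean_i) · (x_{k,j} - mean_j), divisor n-1 = 3:
  S[X_1,X_1] = ((0)·(0) + (1)·(1) + (1)·(1) + (-2)·(-2)) / 3 = 6/3 = 2
  S[X_1,X_2] = ((0)·(-2.75) + (1)·(5.25) + (1)·(-2.75) + (-2)·(0.25)) / 3 = 2/3 = 0.6667
  S[X_2,X_2] = ((-2.75)·(-2.75) + (5.25)·(5.25) + (-2.75)·(-2.75) + (0.25)·(0.25)) / 3 = 42.75/3 = 14.25
  S = [[2, 0.6667],
 [0.6667, 14.25]].

Step 3 — invert S. det(S) = 2·14.25 - (0.6667)² = 28.0556.
  S^{-1} = (1/det) · [[d, -b], [-b, a]] = [[0.5079, -0.0238],
 [-0.0238, 0.0713]].

Step 4 — quadratic form (x̄ - mu_0)^T · S^{-1} · (x̄ - mu_0):
  S^{-1} · (x̄ - mu_0) = (2.0376, -0.1129),
  (x̄ - mu_0)^T · [...] = (4)·(2.0376) + (-0.25)·(-0.1129) = 8.1787.

Step 5 — scale by n: T² = 4 · 8.1787 = 32.7149.

T² ≈ 32.7149


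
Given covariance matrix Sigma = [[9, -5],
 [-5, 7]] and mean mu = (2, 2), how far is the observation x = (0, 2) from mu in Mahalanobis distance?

Step 1 — centre the observation: (x - mu) = (-2, 0).

Step 2 — invert Sigma. det(Sigma) = 9·7 - (-5)² = 38.
  Sigma^{-1} = (1/det) · [[d, -b], [-b, a]] = [[0.1842, 0.1316],
 [0.1316, 0.2368]].

Step 3 — form the quadratic (x - mu)^T · Sigma^{-1} · (x - mu):
  Sigma^{-1} · (x - mu) = (-0.3684, -0.2632).
  (x - mu)^T · [Sigma^{-1} · (x - mu)] = (-2)·(-0.3684) + (0)·(-0.2632) = 0.7368.

Step 4 — take square root: d = √(0.7368) ≈ 0.8584.

d(x, mu) = √(0.7368) ≈ 0.8584


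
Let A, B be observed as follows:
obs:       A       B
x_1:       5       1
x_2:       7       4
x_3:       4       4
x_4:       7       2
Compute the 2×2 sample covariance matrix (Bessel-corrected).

Step 1 — column means:
  mean(A) = (5 + 7 + 4 + 7) / 4 = 23/4 = 5.75
  mean(B) = (1 + 4 + 4 + 2) / 4 = 11/4 = 2.75

Step 2 — sample covariance S[i,j] = (1/(n-1)) · Σ_k (x_{k,i} - mean_i) · (x_{k,j} - mean_j), with n-1 = 3.
  S[A,A] = ((-0.75)·(-0.75) + (1.25)·(1.25) + (-1.75)·(-1.75) + (1.25)·(1.25)) / 3 = 6.75/3 = 2.25
  S[A,B] = ((-0.75)·(-1.75) + (1.25)·(1.25) + (-1.75)·(1.25) + (1.25)·(-0.75)) / 3 = -0.25/3 = -0.0833
  S[B,B] = ((-1.75)·(-1.75) + (1.25)·(1.25) + (1.25)·(1.25) + (-0.75)·(-0.75)) / 3 = 6.75/3 = 2.25

S is symmetric (S[j,i] = S[i,j]). Assembling:

S = [[2.25, -0.0833],
 [-0.0833, 2.25]]


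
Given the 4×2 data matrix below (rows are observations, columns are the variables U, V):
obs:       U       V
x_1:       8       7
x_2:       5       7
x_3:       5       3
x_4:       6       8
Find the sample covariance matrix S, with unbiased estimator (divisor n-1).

Step 1 — column means:
  mean(U) = (8 + 5 + 5 + 6) / 4 = 24/4 = 6
  mean(V) = (7 + 7 + 3 + 8) / 4 = 25/4 = 6.25

Step 2 — sample covariance S[i,j] = (1/(n-1)) · Σ_k (x_{k,i} - mean_i) · (x_{k,j} - mean_j), with n-1 = 3.
  S[U,U] = ((2)·(2) + (-1)·(-1) + (-1)·(-1) + (0)·(0)) / 3 = 6/3 = 2
  S[U,V] = ((2)·(0.75) + (-1)·(0.75) + (-1)·(-3.25) + (0)·(1.75)) / 3 = 4/3 = 1.3333
  S[V,V] = ((0.75)·(0.75) + (0.75)·(0.75) + (-3.25)·(-3.25) + (1.75)·(1.75)) / 3 = 14.75/3 = 4.9167

S is symmetric (S[j,i] = S[i,j]). Assembling:

S = [[2, 1.3333],
 [1.3333, 4.9167]]


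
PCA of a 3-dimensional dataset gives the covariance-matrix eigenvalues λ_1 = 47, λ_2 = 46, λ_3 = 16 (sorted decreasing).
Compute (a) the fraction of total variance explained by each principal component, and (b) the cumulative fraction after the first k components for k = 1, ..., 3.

Step 1 — total variance = trace(Sigma) = Σ λ_i = 47 + 46 + 16 = 109.

Step 2 — fraction explained by component i = λ_i / Σ λ:
  PC1: 47/109 = 0.4312
  PC2: 46/109 = 0.422
  PC3: 16/109 = 0.1468

Step 3 — cumulative fraction after k components = (λ_1 + ... + λ_k) / Σ λ:
  k = 1: 47/109 = 0.4312
  k = 2: (47 + 46)/109 = 93/109 = 0.8532
  k = 3: (47 + 46 + 16)/109 = 109/109 = 1

Summary (fraction, with percent):

explained: PC1 0.4312 (43.12%), PC2 0.422 (42.2%), PC3 0.1468 (14.68%);  cumulative: 0.4312, 0.8532, 1


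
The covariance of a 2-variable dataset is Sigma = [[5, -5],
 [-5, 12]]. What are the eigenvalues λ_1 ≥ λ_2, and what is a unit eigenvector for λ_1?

Step 1 — characteristic polynomial of 2×2 Sigma:
  det(Sigma - λI) = λ² - trace · λ + det = 0.
  trace = 5 + 12 = 17, det = 5·12 - (-5)² = 35.
Step 2 — discriminant:
  Δ = trace² - 4·det = 289 - 140 = 149.
Step 3 — eigenvalues:
  λ = (trace ± √Δ)/2 = (17 ± 12.2066)/2,
  λ_1 = 14.6033,  λ_2 = 2.3967.

Step 4 — unit eigenvector for λ_1: solve (Sigma - λ_1 I)v = 0. First row:
  (5 - 14.6033)·v_x + (-5)·v_y = 0, i.e. (-9.6033)·v_x + (-5)·v_y = 0,
  so v ∝ (b, λ_1 - a) = (-5, 9.6033); multiply by -1 so the first entry is positive: u = (5, -9.6033).
  ||u|| = √((5)² + (-9.6033)²) = √(117.2229) ≈ 10.827,
  v_1 = u/||u|| ≈ (0.4618, -0.887) (||v_1|| = 1).

λ_1 = 14.6033,  λ_2 = 2.3967;  v_1 ≈ (0.4618, -0.887)


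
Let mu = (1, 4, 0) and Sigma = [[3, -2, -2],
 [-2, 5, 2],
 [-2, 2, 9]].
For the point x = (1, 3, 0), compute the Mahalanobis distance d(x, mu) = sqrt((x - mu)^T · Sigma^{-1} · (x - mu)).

Step 1 — centre the observation: (x - mu) = (0, -1, 0).

Step 2 — invert Sigma (cofactor / det for 3×3, or solve directly):
  Sigma^{-1} = [[0.494, 0.1687, 0.0723],
 [0.1687, 0.2771, -0.0241],
 [0.0723, -0.0241, 0.1325]].

Step 3 — form the quadratic (x - mu)^T · Sigma^{-1} · (x - mu):
  Sigma^{-1} · (x - mu) = (-0.1687, -0.2771, 0.0241).
  (x - mu)^T · [Sigma^{-1} · (x - mu)] = (0)·(-0.1687) + (-1)·(-0.2771) + (0)·(0.0241) = 0.2771.

Step 4 — take square root: d = √(0.2771) ≈ 0.5264.

d(x, mu) = √(0.2771) ≈ 0.5264


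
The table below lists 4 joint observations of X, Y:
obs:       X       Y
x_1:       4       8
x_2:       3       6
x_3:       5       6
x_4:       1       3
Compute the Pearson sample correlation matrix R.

Step 1 — column means:
  mean(X) = (4 + 3 + 5 + 1) / 4 = 13/4 = 3.25
  mean(Y) = (8 + 6 + 6 + 3) / 4 = 23/4 = 5.75

Step 2 — sample variances and covariances s[i,j] = (1/(n-1)) · Σ_k (x_{k,i} - mean_i) · (x_{k,j} - mean_j), with n-1 = 3:
  s[X,X] = ((0.75)·(0.75) + (-0.25)·(-0.25) + (1.75)·(1.75) + (-2.25)·(-2.25)) / 3 = 8.75/3 = 2.9167
  s[X,Y] = ((0.75)·(2.25) + (-0.25)·(0.25) + (1.75)·(0.25) + (-2.25)·(-2.75)) / 3 = 8.25/3 = 2.75
  s[Y,Y] = ((2.25)·(2.25) + (0.25)·(0.25) + (0.25)·(0.25) + (-2.75)·(-2.75)) / 3 = 12.75/3 = 4.25
  Sample standard deviations s_i = √(s[i,i]):
  s(X) = √(2.9167) = 1.7078
  s(Y) = √(4.25) = 2.0616

Step 3 — r_{ij} = s_{ij} / (s_i · s_j):
  r[X,X] = 1 (diagonal).
  r[X,Y] = 2.75 / (1.7078 · 2.0616) = 2.75 / 3.5208 = 0.7811
  r[Y,Y] = 1 (diagonal).

R is symmetric with unit diagonal. Assembling:

R = [[1, 0.7811],
 [0.7811, 1]]


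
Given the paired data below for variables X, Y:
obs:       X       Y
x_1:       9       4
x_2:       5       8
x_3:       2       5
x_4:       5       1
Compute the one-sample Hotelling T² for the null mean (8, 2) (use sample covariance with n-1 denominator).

Step 1 — sample mean vector:
  mean(X) = (9 + 5 + 2 + 5) / 4 = 21/4 = 5.25
  mean(Y) = (4 + 8 + 5 + 1) / 4 = 18/4 = 4.5
  x̄ = (5.25, 4.5),  deviation x̄ - mu_0 = (5.25, 4.5) - (8, 2) = (-2.75, 2.5).

Step 2 — sample covariance matrix, S[i,j] = (1/(n-1)) · Σ_k (x_{k,i} - mean_i) · (x_{k,j} - mean_j), divisor n-1 = 3:
  S[X,X] = ((3.75)·(3.75) + (-0.25)·(-0.25) + (-3.25)·(-3.25) + (-0.25)·(-0.25)) / 3 = 24.75/3 = 8.25
  S[X,Y] = ((3.75)·(-0.5) + (-0.25)·(3.5) + (-3.25)·(0.5) + (-0.25)·(-3.5)) / 3 = -3.5/3 = -1.1667
  S[Y,Y] = ((-0.5)·(-0.5) + (3.5)·(3.5) + (0.5)·(0.5) + (-3.5)·(-3.5)) / 3 = 25/3 = 8.3333
  S = [[8.25, -1.1667],
 [-1.1667, 8.3333]].

Step 3 — invert S. det(S) = 8.25·8.3333 - (-1.1667)² = 67.3889.
  S^{-1} = (1/det) · [[d, -b], [-b, a]] = [[0.1237, 0.0173],
 [0.0173, 0.1224]].

Step 4 — quadratic form (x̄ - mu_0)^T · S^{-1} · (x̄ - mu_0):
  S^{-1} · (x̄ - mu_0) = (-0.2968, 0.2585),
  (x̄ - mu_0)^T · [...] = (-2.75)·(-0.2968) + (2.5)·(0.2585) = 1.4623.

Step 5 — scale by n: T² = 4 · 1.4623 = 5.8491.

T² ≈ 5.8491


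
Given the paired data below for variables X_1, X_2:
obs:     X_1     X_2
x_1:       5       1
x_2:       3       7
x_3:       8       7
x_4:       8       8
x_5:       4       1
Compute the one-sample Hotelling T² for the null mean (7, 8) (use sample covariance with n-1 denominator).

Step 1 — sample mean vector:
  mean(X_1) = (5 + 3 + 8 + 8 + 4) / 5 = 28/5 = 5.6
  mean(X_2) = (1 + 7 + 7 + 8 + 1) / 5 = 24/5 = 4.8
  x̄ = (5.6, 4.8),  deviation x̄ - mu_0 = (5.6, 4.8) - (7, 8) = (-1.4, -3.2).

Step 2 — sample covariance matrix, S[i,j] = (1/(n-1)) · Σ_k (x_{k,i} - mean_i) · (x_{k,j} - mean_j), divisor n-1 = 4:
  S[X_1,X_1] = ((-0.6)·(-0.6) + (-2.6)·(-2.6) + (2.4)·(2.4) + (2.4)·(2.4) + (-1.6)·(-1.6)) / 4 = 21.2/4 = 5.3
  S[X_1,X_2] = ((-0.6)·(-3.8) + (-2.6)·(2.2) + (2.4)·(2.2) + (2.4)·(3.2) + (-1.6)·(-3.8)) / 4 = 15.6/4 = 3.9
  S[X_2,X_2] = ((-3.8)·(-3.8) + (2.2)·(2.2) + (2.2)·(2.2) + (3.2)·(3.2) + (-3.8)·(-3.8)) / 4 = 48.8/4 = 12.2
  S = [[5.3, 3.9],
 [3.9, 12.2]].

Step 3 — invert S. det(S) = 5.3·12.2 - (3.9)² = 49.45.
  S^{-1} = (1/det) · [[d, -b], [-b, a]] = [[0.2467, -0.0789],
 [-0.0789, 0.1072]].

Step 4 — quadratic form (x̄ - mu_0)^T · S^{-1} · (x̄ - mu_0):
  S^{-1} · (x̄ - mu_0) = (-0.093, -0.2326),
  (x̄ - mu_0)^T · [...] = (-1.4)·(-0.093) + (-3.2)·(-0.2326) = 0.8744.

Step 5 — scale by n: T² = 5 · 0.8744 = 4.3721.

T² ≈ 4.3721


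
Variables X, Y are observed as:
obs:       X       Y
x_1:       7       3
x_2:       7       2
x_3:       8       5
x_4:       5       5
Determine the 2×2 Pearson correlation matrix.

Step 1 — column means:
  mean(X) = (7 + 7 + 8 + 5) / 4 = 27/4 = 6.75
  mean(Y) = (3 + 2 + 5 + 5) / 4 = 15/4 = 3.75

Step 2 — sample variances and covariances s[i,j] = (1/(n-1)) · Σ_k (x_{k,i} - mean_i) · (x_{k,j} - mean_j), with n-1 = 3:
  s[X,X] = ((0.25)·(0.25) + (0.25)·(0.25) + (1.25)·(1.25) + (-1.75)·(-1.75)) / 3 = 4.75/3 = 1.5833
  s[X,Y] = ((0.25)·(-0.75) + (0.25)·(-1.75) + (1.25)·(1.25) + (-1.75)·(1.25)) / 3 = -1.25/3 = -0.4167
  s[Y,Y] = ((-0.75)·(-0.75) + (-1.75)·(-1.75) + (1.25)·(1.25) + (1.25)·(1.25)) / 3 = 6.75/3 = 2.25
  Sample standard deviations s_i = √(s[i,i]):
  s(X) = √(1.5833) = 1.2583
  s(Y) = √(2.25) = 1.5

Step 3 — r_{ij} = s_{ij} / (s_i · s_j):
  r[X,X] = 1 (diagonal).
  r[X,Y] = -0.4167 / (1.2583 · 1.5) = -0.4167 / 1.8875 = -0.2208
  r[Y,Y] = 1 (diagonal).

R is symmetric with unit diagonal. Assembling:

R = [[1, -0.2208],
 [-0.2208, 1]]


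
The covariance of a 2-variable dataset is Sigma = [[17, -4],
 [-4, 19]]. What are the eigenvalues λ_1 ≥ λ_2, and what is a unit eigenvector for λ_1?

Step 1 — characteristic polynomial of 2×2 Sigma:
  det(Sigma - λI) = λ² - trace · λ + det = 0.
  trace = 17 + 19 = 36, det = 17·19 - (-4)² = 307.
Step 2 — discriminant:
  Δ = trace² - 4·det = 1296 - 1228 = 68.
Step 3 — eigenvalues:
  λ = (trace ± √Δ)/2 = (36 ± 8.2462)/2,
  λ_1 = 22.1231,  λ_2 = 13.8769.

Step 4 — unit eigenvector for λ_1: solve (Sigma - λ_1 I)v = 0. First row:
  (17 - 22.1231)·v_x + (-4)·v_y = 0, i.e. (-5.1231)·v_x + (-4)·v_y = 0,
  so v ∝ (b, λ_1 - a) = (-4, 5.1231); multiply by -1 so the first entry is positive: u = (4, -5.1231).
  ||u|| = √((4)² + (-5.1231)²) = √(42.2462) ≈ 6.4997,
  v_1 = u/||u|| ≈ (0.6154, -0.7882) (||v_1|| = 1).

λ_1 = 22.1231,  λ_2 = 13.8769;  v_1 ≈ (0.6154, -0.7882)
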